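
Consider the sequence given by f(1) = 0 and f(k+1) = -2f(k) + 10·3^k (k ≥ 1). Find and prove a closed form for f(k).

Claim: f(k) = 3·(-2)^k + 2·3^k.

Base case: f(1) = 0, and 3·(-2)^1 + 2·3^1 = -6 + 6 = 0.
Assume f(m) = 3·(-2)^m + 2·3^m for some m ≥ 1.
Then f(m+1) = -2f(m) + 10·3^m = -2·(3·(-2)^m + 2·3^m) + 10·3^m = 3·(-2)^{m+1} − 4·3^m + 10·3^m = 3·(-2)^{m+1} + 6·3^m = 3·(-2)^{m+1} + 2·3^{m+1}.
This completes the inductive step, so f(k) = 3·(-2)^k + 2·3^k for all k ≥ 1.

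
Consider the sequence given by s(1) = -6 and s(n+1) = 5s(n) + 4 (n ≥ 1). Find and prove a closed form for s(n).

Claim: s(n) = -5^n − 1.

Base case: s(1) = -6, and -5^1 − 1 = -5 − 1 = -6.
Assume s(j) = -5^j − 1 for some j ≥ 1.
Then s(j+1) = 5s(j) + 4 = 5·(-5^j − 1) + 4 = -5^{j+1} − 5 + 4 = -5^{j+1} − 1.
Hence s(n) = -5^n − 1 for every n ≥ 1, by induction.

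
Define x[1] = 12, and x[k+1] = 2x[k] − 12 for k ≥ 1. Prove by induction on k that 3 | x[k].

Base case: x[1] = 12 = 3·4, so 3 | x[1].
Assume 3 | x[j], so x[j] = 3t for some integer t.
Then x[j+1] = 2x[j] − 12 = 2·(3t) − 12 = 3(2t − 4), so 3 | x[j+1].
Hence 3 | x[k] for every k ≥ 1, by induction.

3 | x[k]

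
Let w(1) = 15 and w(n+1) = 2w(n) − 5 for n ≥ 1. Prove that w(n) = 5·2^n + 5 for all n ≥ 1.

Base case: w(1) = 15, and 5·2^1 + 5 = 10 + 5 = 15.
Assume w(r) = 5·2^r + 5 for some r ≥ 1.
Then w(r+1) = 2w(r) − 5 = 2·(5·2^r + 5) − 5 = 10·2^r + 10 − 5 = 5·2^{r+1} + 5.
By induction, w(n) = 5·2^n + 5 for all n ≥ 1.

w(n) = 5·2^n + 5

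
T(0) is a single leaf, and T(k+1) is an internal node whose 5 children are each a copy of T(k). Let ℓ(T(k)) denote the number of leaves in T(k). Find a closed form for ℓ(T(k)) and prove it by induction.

Claim: ℓ(T(k)) = 5^k.

Base case: ℓ(T(0)) = 1, and 5^0 = 1.
Assume ℓ(T(r)) = 5^r.
Then ℓ(T(r+1)) = 5·ℓ(T(r)) = 5·5^r = 5^{r+1}.
This completes the inductive step, so ℓ(T(k)) = 5^k for all k ≥ 0.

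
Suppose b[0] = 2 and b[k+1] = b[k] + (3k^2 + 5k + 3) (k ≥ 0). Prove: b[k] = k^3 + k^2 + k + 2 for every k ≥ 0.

Base case: b[0] = 2, and 0^3 + 0^2 + 0 + 2 = 2.
Assume b[r] = r^3 + r^2 + r + 2.
Then b[r+1] = b[r] + (3r^2 + 5r + 3) = (r^3 + r^2 + r + 2) + (3r^2 + 5r + 3) = r^3 + 4r^2 + 6r + 5,
and (r+1)^3 + (r+1)^2 + (r+1) + 2 = r^3 + 4r^2 + 6r + 5.
By induction, b[k] = k^3 + k^2 + k + 2 for all k ≥ 0.

b[k] = k^3 + k^2 + k + 2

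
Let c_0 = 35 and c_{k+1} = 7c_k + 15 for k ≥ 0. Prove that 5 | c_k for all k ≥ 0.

Base case: c_0 = 35 = 5·7, so 5 | c_0.
Assume 5 | c_r, so c_r = 5t for some integer t.
Then c_{r+1} = 7c_r + 15 = 7·(5t) + 15 = 5(7t + 3), so 5 | c_{r+1}.
By induction, 5 | c_k for all k ≥ 0.

5 | c_k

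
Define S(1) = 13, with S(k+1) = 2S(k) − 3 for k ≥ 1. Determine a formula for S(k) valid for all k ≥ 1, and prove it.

Claim: S(k) = 5·2^k + 3.

Base case: S(1) = 13, and 5·2^1 + 3 = 10 + 3 = 13.
Assume S(j) = 5·2^j + 3 for some j ≥ 1.
Then S(j+1) = 2S(j) − 3 = 2·(5·2^j + 3) − 3 = 10·2^j + 6 − 3 = 5·2^{j+1} + 3.
This completes the inductive step, so S(k) = 5·2^k + 3 for all k ≥ 1.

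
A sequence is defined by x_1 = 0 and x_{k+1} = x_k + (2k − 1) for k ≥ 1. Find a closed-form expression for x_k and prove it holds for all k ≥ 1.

Claim: x_k = k^2 − 2k + 1.

Base case: x_1 = 0, and 1^2 − 2·1 + 1 = 0.
Assume x_m = m^2 − 2m + 1.
Then x_{m+1} = x_m + (2m − 1) = (m^2 − 2m + 1) + (2m − 1) = m^2,
and (m+1)^2 − 2·(m+1) + 1 = m^2.
This completes the inductive step, so x_k = k^2 − 2k + 1 for all k ≥ 1.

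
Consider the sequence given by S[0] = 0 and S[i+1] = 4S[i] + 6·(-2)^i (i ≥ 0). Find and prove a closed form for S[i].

Claim: S[i] = 4^i − (-2)^i.

Base case: S[0] = 0, and 4^0 − (-2)^0 = 1 − 1 = 0.
Assume S[r] = 4^r − (-2)^r for some r ≥ 0.
Then S[r+1] = 4S[r] + 6·(-2)^r = 4·(4^r − (-2)^r) + 6·(-2)^r = 4^{r+1} − 4·(-2)^r + 6·(-2)^r = 4^{r+1} + 2·(-2)^r = 4^{r+1} − (-2)^{r+1}.
By induction, S[i] = 4^i − (-2)^i for all i ≥ 0.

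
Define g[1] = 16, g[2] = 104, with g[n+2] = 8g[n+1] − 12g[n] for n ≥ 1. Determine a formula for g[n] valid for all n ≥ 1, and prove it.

Claim: g[n] = 3·6^n − 2^n.

Base cases: g[1] = 16 and 3·6^1 − 2^1 = 16; g[2] = 104 and 3·6^2 − 2^2 = 104.
Assume g[j] = 3·6^j − 2^j for all 1 ≤ j ≤ k, where k ≥ 2.
Then g[k+1] = 8g[k] − 12g[k−1] = 8·(3·6^k − 2^k) − 12·(3·6^{k−1} − 2^{k−1}) = 3·(8·6 − 12)6^{k−1} − (8·2 − 12)2^{k−1} = 108·6^{k−1} − 4·2^{k−1} = 3·6^{k+1} − 2^{k+1}.
This completes the inductive step, so g[n] = 3·6^n − 2^n for all n ≥ 1.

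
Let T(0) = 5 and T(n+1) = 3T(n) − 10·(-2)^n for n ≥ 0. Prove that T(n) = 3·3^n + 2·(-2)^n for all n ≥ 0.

Base case: T(0) = 5, and 3·3^0 + 2·(-2)^0 = 3 + 2 = 5.
Assume T(m) = 3·3^m + 2·(-2)^m for some m ≥ 0.
Then T(m+1) = 3T(m) − 10·(-2)^m = 3·(3·3^m + 2·(-2)^m) − 10·(-2)^m = 3·3^{m+1} + 6·(-2)^m − 10·(-2)^m = 3·3^{m+1} − 4·(-2)^m = 3·3^{m+1} + 2·(-2)^{m+1}.
Hence T(n) = 3·3^n + 2·(-2)^n for every n ≥ 0, by induction.

T(n) = 3·3^n + 2·(-2)^n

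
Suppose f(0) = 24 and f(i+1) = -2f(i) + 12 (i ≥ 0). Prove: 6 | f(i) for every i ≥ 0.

Base case: f(0) = 24 = 6·4, so 6 | f(0).
Assume 6 | f(j), so f(j) = 6t for some integer t.
Then f(j+1) = -2f(j) + 12 = -2·(6t) + 12 = 6(-2t + 2), so 6 | f(j+1).
Hence 6 | f(i) for every i ≥ 0, by induction.

6 | f(i)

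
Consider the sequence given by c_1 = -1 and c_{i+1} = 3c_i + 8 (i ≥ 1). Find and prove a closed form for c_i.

Claim: c_i = 3^i − 4.

Base case: c_1 = -1, and 3^1 − 4 = 3 − 4 = -1.
Assume c_m = 3^m − 4 for some m ≥ 1.
Then c_{m+1} = 3c_m + 8 = 3·(3^m − 4) + 8 = 3^{m+1} − 12 + 8 = 3^{m+1} − 4.
Hence c_i = 3^i − 4 for every i ≥ 1, by induction.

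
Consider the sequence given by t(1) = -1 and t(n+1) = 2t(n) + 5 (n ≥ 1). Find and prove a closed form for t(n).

Claim: t(n) = 2^{n+1} − 5.

Base case: t(1) = -1, and 2^{1+1} − 5 = 4 − 5 = -1.
Assume t(r) = 2^{r+1} − 5 for some r ≥ 1.
Then t(r+1) = 2t(r) + 5 = 2·(2^{r+1} − 5) + 5 = 2^{r+2} − 10 + 5 = 2^{r+2} − 5.
Hence t(n) = 2^{n+1} − 5 for every n ≥ 1, by induction.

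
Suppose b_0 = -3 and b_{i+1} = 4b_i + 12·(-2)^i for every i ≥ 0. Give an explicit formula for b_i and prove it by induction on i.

Claim: b_i = -4^i − 2·(-2)^i.

Base case: b_0 = -3, and -4^0 − 2·(-2)^0 = -1 − 2 = -3.
Assume b_m = -4^m − 2·(-2)^m for some m ≥ 0.
Then b_{m+1} = 4b_m + 12·(-2)^m = 4·(-4^m − 2·(-2)^m) + 12·(-2)^m = -4^{m+1} − 8·(-2)^m + 12·(-2)^m = -4^{m+1} + 4·(-2)^m = -4^{m+1} − 2·(-2)^{m+1}.
By induction, b_i = -4^i − 2·(-2)^i for all i ≥ 0.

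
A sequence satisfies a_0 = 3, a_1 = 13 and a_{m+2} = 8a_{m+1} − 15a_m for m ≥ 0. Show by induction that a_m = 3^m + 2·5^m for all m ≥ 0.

Base cases: a_0 = 3 and 3^0 + 2·5^0 = 3; a_1 = 13 and 3^1 + 2·5^1 = 13.
Assume a_i = 3^i + 2·5^i for all 0 ≤ i ≤ j, where j ≥ 1.
Then a_{j+1} = 8a_j − 15a_{j−1} = 8·(3^j + 2·5^j) − 15·(3^{j−1} + 2·5^{j−1}) = (8·3 − 15)3^{j−1} + 2·(8·5 − 15)5^{j−1} = 9·3^{j−1} + 50·5^{j−1} = 3^{j+1} + 2·5^{j+1}.
By strong induction, a_m = 3^m + 2·5^m for all m ≥ 0.

a_m = 3^m + 2·5^m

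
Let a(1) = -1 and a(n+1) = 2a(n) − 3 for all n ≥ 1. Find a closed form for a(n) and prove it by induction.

Claim: a(n) = -2^{n+1} + 3.

Base case: a(1) = -1, and -2^{1+1} + 3 = -4 + 3 = -1.
Assume a(j) = -2^{j+1} + 3 for some j ≥ 1.
Then a(j+1) = 2a(j) − 3 = 2·(-2^{j+1} + 3) − 3 = -2^{j+2} + 6 − 3 = -2^{j+2} + 3.
This completes the inductive step, so a(n) = -2^{n+1} + 3 for all n ≥ 1.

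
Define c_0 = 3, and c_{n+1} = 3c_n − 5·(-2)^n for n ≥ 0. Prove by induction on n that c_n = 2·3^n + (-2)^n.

Base case: c_0 = 3, and 2·3^0 + (-2)^0 = 2 + 1 = 3.
Assume c_m = 2·3^m + (-2)^m for some m ≥ 0.
Then c_{m+1} = 3c_m − 5·(-2)^m = 3·(2·3^m + (-2)^m) − 5·(-2)^m = 2·3^{m+1} + 3·(-2)^m − 5·(-2)^m = 2·3^{m+1} − 2·(-2)^m = 2·3^{m+1} + (-2)^{m+1}.
So the formula holds for m+1, and by induction c_n = 2·3^n + (-2)^n for all n ≥ 0.

c_n = 2·3^n + (-2)^n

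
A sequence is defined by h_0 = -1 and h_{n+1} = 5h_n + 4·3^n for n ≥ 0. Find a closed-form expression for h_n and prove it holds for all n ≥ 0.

Claim: h_n = 5^n − 2·3^n.

Base case: h_0 = -1, and 5^0 − 2·3^0 = 1 − 2 = -1.
Assume h_k = 5^k − 2·3^k for some k ≥ 0.
Then h_{k+1} = 5h_k + 4·3^k = 5·(5^k − 2·3^k) + 4·3^k = 5^{k+1} − 10·3^k + 4·3^k = 5^{k+1} − 6·3^k = 5^{k+1} − 2·3^{k+1}.
By induction, h_n = 5^n − 2·3^n for all n ≥ 0.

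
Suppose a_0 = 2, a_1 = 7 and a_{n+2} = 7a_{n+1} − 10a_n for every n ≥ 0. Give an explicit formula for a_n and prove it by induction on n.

Claim: a_n = 2^n + 5^n.

Base cases: a_0 = 2 and 2^0 + 5^0 = 2; a_1 = 7 and 2^1 + 5^1 = 7.
Assume a_j = 2^j + 5^j for all 0 ≤ j ≤ r, where r ≥ 1.
Then a_{r+1} = 7a_r − 10a_{r−1} = 7·(2^r + 5^r) − 10·(2^{r−1} + 5^{r−1}) = (7·2 − 10)2^{r−1} + (7·5 − 10)5^{r−1} = 4·2^{r−1} + 25·5^{r−1} = 2^{r+1} + 5^{r+1}.
So the formula holds for r+1, and by strong induction a_n = 2^n + 5^n for all n ≥ 0.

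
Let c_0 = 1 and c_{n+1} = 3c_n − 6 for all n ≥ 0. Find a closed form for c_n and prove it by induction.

Claim: c_n = -2·3^n + 3.

Base case: c_0 = 1, and -2·3^0 + 3 = -2 + 3 = 1.
Assume c_k = -2·3^k + 3 for some k ≥ 0.
Then c_{k+1} = 3c_k − 6 = 3·(-2·3^k + 3) − 6 = -6·3^k + 9 − 6 = -2·3^{k+1} + 3.
This completes the inductive step, so c_n = -2·3^n + 3 for all n ≥ 0.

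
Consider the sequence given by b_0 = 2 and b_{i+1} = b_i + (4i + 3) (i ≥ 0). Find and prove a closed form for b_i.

Claim: b_i = 2i^2 + i + 2.

Base case: b_0 = 2, and 2·0^2 + 0 + 2 = 2.
Assume b_r = 2r^2 + r + 2.
Then b_{r+1} = b_r + (4r + 3) = (2r^2 + r + 2) + (4r + 3) = 2r^2 + 5r + 5,
and 2·(r+1)^2 + (r+1) + 2 = 2r^2 + 5r + 5.
Hence b_i = 2i^2 + i + 2 for every i ≥ 0, by induction.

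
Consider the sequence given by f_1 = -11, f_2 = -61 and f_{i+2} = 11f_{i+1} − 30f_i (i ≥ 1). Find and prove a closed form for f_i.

Claim: f_i = -5^i − 6^i.

Base cases: f_1 = -11 and -5^1 − 6^1 = -11; f_2 = -61 and -5^2 − 6^2 = -61.
Assume f_j = -5^j − 6^j for all 1 ≤ j ≤ r, where r ≥ 2.
Then f_{r+1} = 11f_r − 30f_{r−1} = 11·(-5^r − 6^r) − 30·(-5^{r−1} − 6^{r−1}) = -(11·5 − 30)5^{r−1} − (11·6 − 30)6^{r−1} = -25·5^{r−1} − 36·6^{r−1} = -5^{r+1} − 6^{r+1}.
So the formula holds for r+1, and by strong induction f_i = -5^i − 6^i for all i ≥ 1.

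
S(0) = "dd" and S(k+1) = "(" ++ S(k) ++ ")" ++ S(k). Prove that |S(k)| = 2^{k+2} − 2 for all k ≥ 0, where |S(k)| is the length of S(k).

Base case: |S(0)| = 2, and 2^{0+2} − 2 = 2.
Assume |S(m)| = 2^{m+2} − 2.
Then |S(m+1)| = 1 + |S(m)| + 1 + |S(m)| = 2|S(m)| + 2 = 2(2^{m+2} − 2) + 2 = 2^{m+3} − 4 + 2 = 2^{m+3} − 2.
So the formula holds for m+1, and by induction |S(k)| = 2^{k+2} − 2 for all k ≥ 0.

|S(k)| = 2^{k+2} − 2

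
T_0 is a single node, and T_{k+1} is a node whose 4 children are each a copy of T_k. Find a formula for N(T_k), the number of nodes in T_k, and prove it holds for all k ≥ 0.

Claim: N(T_k) = (4^{k+1} − 1)/3.

Base case: N(T_0) = 1, and (4^{0+1} − 1)/3 = 1.
Assume N(T_r) = (4^{r+1} − 1)/3.
Then N(T_{r+1}) = 1 + 4N(T_r) = 1 + 4·(4^{r+1} − 1)/3 = 1 + (4^{r+2} − 4)/3 = (3 + 4^{r+2} − 4)/3 = (4^{r+2} − 1)/3.
By induction, N(T_k) = (4^{k+1} − 1)/3 for all k ≥ 0.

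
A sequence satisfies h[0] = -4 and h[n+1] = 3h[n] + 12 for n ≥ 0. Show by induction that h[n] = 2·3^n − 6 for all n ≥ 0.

Base case: h[0] = -4, and 2·3^0 − 6 = 2 − 6 = -4.
Assume h[m] = 2·3^m − 6 for some m ≥ 0.
Then h[m+1] = 3h[m] + 12 = 3·(2·3^m − 6) + 12 = 6·3^m − 18 + 12 = 2·3^{m+1} − 6.
This completes the inductive step, so h[n] = 2·3^n − 6 for all n ≥ 0.

h[n] = 2·3^n − 6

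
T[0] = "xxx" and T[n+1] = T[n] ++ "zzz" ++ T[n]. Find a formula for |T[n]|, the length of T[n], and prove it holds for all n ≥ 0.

Claim: |T[n]| = 6·2^n − 3.

Base case: |T[0]| = 3, and 6·2^0 − 3 = 3.
Assume |T[m]| = 6·2^m − 3.
Then |T[m+1]| = |T[m]| + 3 + |T[m]| = 2|T[m]| + 3 = 2(6·2^m − 3) + 3 = 6·2^{m+1} − 6 + 3 = 6·2^{m+1} − 3.
By induction, |T[n]| = 6·2^n − 3 for all n ≥ 0.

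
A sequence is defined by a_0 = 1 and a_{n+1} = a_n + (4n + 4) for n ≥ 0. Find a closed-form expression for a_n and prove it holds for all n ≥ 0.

Claim: a_n = 2n^2 + 2n + 1.

Base case: a_0 = 1, and 2·0^2 + 2·0 + 1 = 1.
Assume a_r = 2r^2 + 2r + 1.
Then a_{r+1} = a_r + (4r + 4) = (2r^2 + 2r + 1) + (4r + 4) = 2r^2 + 6r + 5,
and 2·(r+1)^2 + 2·(r+1) + 1 = 2r^2 + 6r + 5.
By induction, a_n = 2n^2 + 2n + 1 for all n ≥ 0.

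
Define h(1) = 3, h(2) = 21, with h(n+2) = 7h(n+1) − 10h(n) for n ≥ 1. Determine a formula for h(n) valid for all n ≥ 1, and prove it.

Claim: h(n) = 5^n − 2^n.

Base cases: h(1) = 3 and 5^1 − 2^1 = 3; h(2) = 21 and 5^2 − 2^2 = 21.
Assume h(i) = 5^i − 2^i for all 1 ≤ i ≤ j, where j ≥ 2.
Then h(j+1) = 7h(j) − 10h(j−1) = 7·(5^j − 2^j) − 10·(5^{j−1} − 2^{j−1}) = (7·5 − 10)5^{j−1} − (7·2 − 10)2^{j−1} = 25·5^{j−1} − 4·2^{j−1} = 5^{j+1} − 2^{j+1}.
By strong induction, h(n) = 5^n − 2^n for all n ≥ 1.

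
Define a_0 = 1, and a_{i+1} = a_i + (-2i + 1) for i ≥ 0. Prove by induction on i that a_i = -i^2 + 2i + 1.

Base case: a_0 = 1, and -0^2 + 2·0 + 1 = 1.
Assume a_r = -r^2 + 2r + 1.
Then a_{r+1} = a_r + (-2r + 1) = (-r^2 + 2r + 1) + (-2r + 1) = -r^2 + 2,
and -(r+1)^2 + 2·(r+1) + 1 = -r^2 + 2.
Hence a_i = -i^2 + 2i + 1 for every i ≥ 0, by induction.

a_i = -i^2 + 2i + 1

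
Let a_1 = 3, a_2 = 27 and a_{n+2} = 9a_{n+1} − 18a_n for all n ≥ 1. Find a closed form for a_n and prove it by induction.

Claim: a_n = -3^n + 6^n.

Base cases: a_1 = 3 and -3^1 + 6^1 = 3; a_2 = 27 and -3^2 + 6^2 = 27.
Assume a_j = -3^j + 6^j for all 1 ≤ j ≤ k, where k ≥ 2.
Then a_{k+1} = 9a_k − 18a_{k−1} = 9·(-3^k + 6^k) − 18·(-3^{k−1} + 6^{k−1}) = -(9·3 − 18)3^{k−1} + (9·6 − 18)6^{k−1} = -9·3^{k−1} + 36·6^{k−1} = -3^{k+1} + 6^{k+1}.
This completes the inductive step, so a_n = -3^n + 6^n for all n ≥ 1.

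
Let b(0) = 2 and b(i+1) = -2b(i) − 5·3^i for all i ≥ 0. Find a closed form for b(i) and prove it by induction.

Claim: b(i) = 3·(-2)^i − 3^i.

Base case: b(0) = 2, and 3·(-2)^0 − 3^0 = 3 − 1 = 2.
Assume b(r) = 3·(-2)^r − 3^r for some r ≥ 0.
Then b(r+1) = -2b(r) − 5·3^r = -2·(3·(-2)^r − 3^r) − 5·3^r = 3·(-2)^{r+1} + 2·3^r − 5·3^r = 3·(-2)^{r+1} − 3·3^r = 3·(-2)^{r+1} − 3^{r+1}.
By induction, b(i) = 3·(-2)^i − 3^i for all i ≥ 0.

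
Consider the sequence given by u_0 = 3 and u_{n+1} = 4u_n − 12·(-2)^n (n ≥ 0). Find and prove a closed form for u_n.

Claim: u_n = 4^n + 2·(-2)^n.

Base case: u_0 = 3, and 4^0 + 2·(-2)^0 = 1 + 2 = 3.
Assume u_r = 4^r + 2·(-2)^r for some r ≥ 0.
Then u_{r+1} = 4u_r − 12·(-2)^r = 4·(4^r + 2·(-2)^r) − 12·(-2)^r = 4^{r+1} + 8·(-2)^r − 12·(-2)^r = 4^{r+1} − 4·(-2)^r = 4^{r+1} + 2·(-2)^{r+1}.
By induction, u_n = 4^n + 2·(-2)^n for all n ≥ 0.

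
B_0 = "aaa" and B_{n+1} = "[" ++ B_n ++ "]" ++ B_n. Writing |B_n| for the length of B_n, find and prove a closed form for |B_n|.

Claim: |B_n| = 5·2^n − 2.

Base case: |B_0| = 3, and 5·2^0 − 2 = 3.
Assume |B_m| = 5·2^m − 2.
Then |B_{m+1}| = 1 + |B_m| + 1 + |B_m| = 2|B_m| + 2 = 2(5·2^m − 2) + 2 = 5·2^{m+1} − 4 + 2 = 5·2^{m+1} − 2.
So the formula holds for m+1, and by induction |B_n| = 5·2^n − 2 for all n ≥ 0.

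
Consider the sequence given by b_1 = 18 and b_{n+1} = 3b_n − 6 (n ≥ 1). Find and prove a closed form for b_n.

Claim: b_n = 5·3^n + 3.

Base case: b_1 = 18, and 5·3^1 + 3 = 15 + 3 = 18.
Assume b_k = 5·3^k + 3 for some k ≥ 1.
Then b_{k+1} = 3b_k − 6 = 3·(5·3^k + 3) − 6 = 15·3^k + 9 − 6 = 5·3^{k+1} + 3.
This completes the inductive step, so b_n = 5·3^n + 3 for all n ≥ 1.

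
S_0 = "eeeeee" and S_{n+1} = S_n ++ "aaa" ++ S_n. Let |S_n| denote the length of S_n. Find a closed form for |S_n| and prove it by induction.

Claim: |S_n| = 9·2^n − 3.

Base case: |S_0| = 6, and 9·2^0 − 3 = 6.
Assume |S_k| = 9·2^k − 3.
Then |S_{k+1}| = |S_k| + 3 + |S_k| = 2|S_k| + 3 = 2(9·2^k − 3) + 3 = 9·2^{k+1} − 6 + 3 = 9·2^{k+1} − 3.
So the formula holds for k+1, and by induction |S_n| = 9·2^n − 3 for all n ≥ 0.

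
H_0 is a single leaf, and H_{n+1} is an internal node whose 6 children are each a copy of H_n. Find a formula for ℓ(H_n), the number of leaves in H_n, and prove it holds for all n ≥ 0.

Claim: ℓ(H_n) = 6^n.

Base case: ℓ(H_0) = 1, and 6^0 = 1.
Assume ℓ(H_r) = 6^r.
Then ℓ(H_{r+1}) = 6·ℓ(H_r) = 6·6^r = 6^{r+1}.
So the formula holds for r+1, and by induction ℓ(H_n) = 6^n for all n ≥ 0.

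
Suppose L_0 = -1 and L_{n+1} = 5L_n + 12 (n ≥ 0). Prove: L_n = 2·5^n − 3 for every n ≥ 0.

Base case: L_0 = -1, and 2·5^0 − 3 = 2 − 3 = -1.
Assume L_m = 2·5^m − 3 for some m ≥ 0.
Then L_{m+1} = 5L_m + 12 = 5·(2·5^m − 3) + 12 = 10·5^m − 15 + 12 = 2·5^{m+1} − 3.
This completes the inductive step, so L_n = 2·5^n − 3 for all n ≥ 0.

L_n = 2·5^n − 3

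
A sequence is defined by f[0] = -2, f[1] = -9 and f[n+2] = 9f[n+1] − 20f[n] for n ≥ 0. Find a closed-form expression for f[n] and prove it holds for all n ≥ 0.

Claim: f[n] = -5^n − 4^n.

Base cases: f[0] = -2 and -5^0 − 4^0 = -2; f[1] = -9 and -5^1 − 4^1 = -9.
Assume f[j] = -5^j − 4^j for all 0 ≤ j ≤ m, where m ≥ 1.
Then f[m+1] = 9f[m] − 20f[m−1] = 9·(-5^m − 4^m) − 20·(-5^{m−1} − 4^{m−1}) = -(9·5 − 20)5^{m−1} − (9·4 − 20)4^{m−1} = -25·5^{m−1} − 16·4^{m−1} = -5^{m+1} − 4^{m+1}.
This completes the inductive step, so f[n] = -5^n − 4^n for all n ≥ 0.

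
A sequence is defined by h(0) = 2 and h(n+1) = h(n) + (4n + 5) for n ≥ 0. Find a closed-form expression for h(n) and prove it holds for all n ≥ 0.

Claim: h(n) = 2n^2 + 3n + 2.

Base case: h(0) = 2, and 2·0^2 + 3·0 + 2 = 2.
Assume h(m) = 2m^2 + 3m + 2.
Then h(m+1) = h(m) + (4m + 5) = (2m^2 + 3m + 2) + (4m + 5) = 2m^2 + 7m + 7,
and 2·(m+1)^2 + 3·(m+1) + 2 = 2m^2 + 7m + 7.
This completes the inductive step, so h(n) = 2n^2 + 3n + 2 for all n ≥ 0.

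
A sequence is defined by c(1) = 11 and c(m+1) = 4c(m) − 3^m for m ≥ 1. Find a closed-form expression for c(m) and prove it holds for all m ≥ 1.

Claim: c(m) = 2·4^m + 3^m.

Base case: c(1) = 11, and 2·4^1 + 3^1 = 8 + 3 = 11.
Assume c(j) = 2·4^j + 3^j for some j ≥ 1.
Then c(j+1) = 4c(j) − 3^j = 4·(2·4^j + 3^j) − 3^j = 2·4^{j+1} + 4·3^j − 3^j = 2·4^{j+1} + 3·3^j = 2·4^{j+1} + 3^{j+1}.
So the formula holds for j+1, and by induction c(m) = 2·4^m + 3^m for all m ≥ 1.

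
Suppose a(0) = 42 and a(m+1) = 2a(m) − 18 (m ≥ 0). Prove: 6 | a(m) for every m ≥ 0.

Base case: a(0) = 42 = 6·7, so 6 | a(0).
Assume 6 | a(r), so a(r) = 6t for some integer t.
Then a(r+1) = 2a(r) − 18 = 2·(6t) − 18 = 6(2t − 3), so 6 | a(r+1).
This completes the inductive step, so 6 | a(m) for all m ≥ 0.

6 | a(m)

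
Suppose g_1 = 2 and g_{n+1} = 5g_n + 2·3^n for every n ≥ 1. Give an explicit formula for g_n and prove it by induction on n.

Claim: g_n = 5^n − 3^n.

Base case: g_1 = 2, and 5^1 − 3^1 = 5 − 3 = 2.
Assume g_r = 5^r − 3^r for some r ≥ 1.
Then g_{r+1} = 5g_r + 2·3^r = 5·(5^r − 3^r) + 2·3^r = 5^{r+1} − 5·3^r + 2·3^r = 5^{r+1} − 3·3^r = 5^{r+1} − 3^{r+1}.
So the formula holds for r+1, and by induction g_n = 5^n − 3^n for all n ≥ 1.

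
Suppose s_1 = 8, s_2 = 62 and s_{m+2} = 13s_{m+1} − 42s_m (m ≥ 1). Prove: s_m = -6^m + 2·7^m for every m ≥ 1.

Base cases: s_1 = 8 and -6^1 + 2·7^1 = 8; s_2 = 62 and -6^2 + 2·7^2 = 62.
Assume s_j = -6^j + 2·7^j for all 1 ≤ j ≤ r, where r ≥ 2.
Then s_{r+1} = 13s_r − 42s_{r−1} = 13·(-6^r + 2·7^r) − 42·(-6^{r−1} + 2·7^{r−1}) = -(13·6 − 42)6^{r−1} + 2·(13·7 − 42)7^{r−1} = -36·6^{r−1} + 98·7^{r−1} = -6^{r+1} + 2·7^{r+1}.
So the formula holds for r+1, and by strong induction s_m = -6^m + 2·7^m for all m ≥ 1.

s_m = -6^m + 2·7^m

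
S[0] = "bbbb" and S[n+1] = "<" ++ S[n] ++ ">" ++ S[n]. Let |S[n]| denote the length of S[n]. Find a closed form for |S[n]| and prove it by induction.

Claim: |S[n]| = 6·2^n − 2.

Base case: |S[0]| = 4, and 6·2^0 − 2 = 4.
Assume |S[r]| = 6·2^r − 2.
Then |S[r+1]| = 1 + |S[r]| + 1 + |S[r]| = 2|S[r]| + 2 = 2(6·2^r − 2) + 2 = 6·2^{r+1} − 4 + 2 = 6·2^{r+1} − 2.
By induction, |S[n]| = 6·2^n − 2 for all n ≥ 0.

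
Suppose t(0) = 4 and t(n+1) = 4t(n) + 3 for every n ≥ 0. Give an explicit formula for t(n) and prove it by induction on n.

Claim: t(n) = 5·4^n − 1.

Base case: t(0) = 4, and 5·4^0 − 1 = 5 − 1 = 4.
Assume t(r) = 5·4^r − 1 for some r ≥ 0.
Then t(r+1) = 4t(r) + 3 = 4·(5·4^r − 1) + 3 = 20·4^r − 4 + 3 = 5·4^{r+1} − 1.
So the formula holds for r+1, and by induction t(n) = 5·4^n − 1 for all n ≥ 0.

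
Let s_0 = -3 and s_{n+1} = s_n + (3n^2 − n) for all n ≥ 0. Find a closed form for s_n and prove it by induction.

Claim: s_n = n^3 − 2n^2 + n − 3.

Base case: s_0 = -3, and 0^3 − 2·0^2 + 0 − 3 = -3.
Assume s_m = m^3 − 2m^2 + m − 3.
Then s_{m+1} = s_m + (3m^2 − m) = (m^3 − 2m^2 + m − 3) + (3m^2 − m) = m^3 + m^2 − 3,
and (m+1)^3 − 2·(m+1)^2 + (m+1) − 3 = m^3 + m^2 − 3.
Hence s_n = n^3 − 2n^2 + n − 3 for every n ≥ 0, by induction.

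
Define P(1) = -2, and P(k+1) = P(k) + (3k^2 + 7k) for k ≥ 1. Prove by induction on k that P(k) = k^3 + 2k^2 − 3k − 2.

Base case: P(1) = -2, and 1^3 + 2·1^2 − 3·1 − 2 = -2.
Assume P(j) = j^3 + 2j^2 − 3j − 2.
Then P(j+1) = P(j) + (3j^2 + 7j) = (j^3 + 2j^2 − 3j − 2) + (3j^2 + 7j) = j^3 + 5j^2 + 4j − 2,
and (j+1)^3 + 2·(j+1)^2 − 3·(j+1) − 2 = j^3 + 5j^2 + 4j − 2.
Hence P(k) = k^3 + 2k^2 − 3k − 2 for every k ≥ 1, by induction.

P(k) = k^3 + 2k^2 − 3k − 2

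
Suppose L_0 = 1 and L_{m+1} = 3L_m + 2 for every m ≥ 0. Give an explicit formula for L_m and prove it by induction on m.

Claim: L_m = 2·3^m − 1.

Base case: L_0 = 1, and 2·3^0 − 1 = 2 − 1 = 1.
Assume L_r = 2·3^r − 1 for some r ≥ 0.
Then L_{r+1} = 3L_r + 2 = 3·(2·3^r − 1) + 2 = 6·3^r − 3 + 2 = 2·3^{r+1} − 1.
By induction, L_m = 2·3^m − 1 for all m ≥ 0.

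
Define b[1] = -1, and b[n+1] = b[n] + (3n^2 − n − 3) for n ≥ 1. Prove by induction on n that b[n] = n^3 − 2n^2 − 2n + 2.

Base case: b[1] = -1, and 1^3 − 2·1^2 − 2·1 + 2 = -1.
Assume b[m] = m^3 − 2m^2 − 2m + 2.
Then b[m+1] = b[m] + (3m^2 − m − 3) = (m^3 − 2m^2 − 2m + 2) + (3m^2 − m − 3) = m^3 + m^2 − 3m − 1,
and (m+1)^3 − 2·(m+1)^2 − 2·(m+1) + 2 = m^3 + m^2 − 3m − 1.
By induction, b[n] = n^3 − 2n^2 − 2n + 2 for all n ≥ 1.

b[n] = n^3 − 2n^2 − 2n + 2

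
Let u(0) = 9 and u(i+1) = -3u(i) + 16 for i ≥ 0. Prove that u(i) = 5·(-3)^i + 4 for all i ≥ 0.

Base case: u(0) = 9, and 5·(-3)^0 + 4 = 5 + 4 = 9.
Assume u(k) = 5·(-3)^k + 4 for some k ≥ 0.
Then u(k+1) = -3u(k) + 16 = -3·(5·(-3)^k + 4) + 16 = -15·(-3)^k − 12 + 16 = 5·(-3)^{k+1} + 4.
By induction, u(i) = 5·(-3)^i + 4 for all i ≥ 0.

u(i) = 5·(-3)^i + 4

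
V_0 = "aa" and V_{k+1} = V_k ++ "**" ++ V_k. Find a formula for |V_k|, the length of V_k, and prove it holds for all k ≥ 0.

Claim: |V_k| = 2^{k+2} − 2.

Base case: |V_0| = 2, and 2^{0+2} − 2 = 2.
Assume |V_m| = 2^{m+2} − 2.
Then |V_{m+1}| = |V_m| + 2 + |V_m| = 2|V_m| + 2 = 2(2^{m+2} − 2) + 2 = 2^{m+3} − 4 + 2 = 2^{m+3} − 2.
Hence |V_k| = 2^{k+2} − 2 for every k ≥ 0, by induction.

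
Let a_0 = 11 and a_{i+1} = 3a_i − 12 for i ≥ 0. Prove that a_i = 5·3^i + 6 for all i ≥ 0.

Base case: a_0 = 11, and 5·3^0 + 6 = 5 + 6 = 11.
Assume a_m = 5·3^m + 6 for some m ≥ 0.
Then a_{m+1} = 3a_m − 12 = 3·(5·3^m + 6) − 12 = 15·3^m + 18 − 12 = 5·3^{m+1} + 6.
Hence a_i = 5·3^i + 6 for every i ≥ 0, by induction.

a_i = 5·3^i + 6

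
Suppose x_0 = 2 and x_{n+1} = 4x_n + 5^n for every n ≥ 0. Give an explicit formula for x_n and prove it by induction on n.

Claim: x_n = 4^n + 5^n.

Base case: x_0 = 2, and 4^0 + 5^0 = 1 + 1 = 2.
Assume x_k = 4^k + 5^k for some k ≥ 0.
Then x_{k+1} = 4x_k + 5^k = 4·(4^k + 5^k) + 5^k = 4^{k+1} + 4·5^k + 5^k = 4^{k+1} + 5·5^k = 4^{k+1} + 5^{k+1}.
By induction, x_n = 4^n + 5^n for all n ≥ 0.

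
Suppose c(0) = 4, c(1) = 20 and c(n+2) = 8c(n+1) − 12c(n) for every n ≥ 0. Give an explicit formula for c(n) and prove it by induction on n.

Claim: c(n) = 3·6^n + 2^n.

Base cases: c(0) = 4 and 3·6^0 + 2^0 = 4; c(1) = 20 and 3·6^1 + 2^1 = 20.
Assume c(j) = 3·6^j + 2^j for all 0 ≤ j ≤ r, where r ≥ 1.
Then c(r+1) = 8c(r) − 12c(r−1) = 8·(3·6^r + 2^r) − 12·(3·6^{r−1} + 2^{r−1}) = 3·(8·6 − 12)6^{r−1} + (8·2 − 12)2^{r−1} = 108·6^{r−1} + 4·2^{r−1} = 3·6^{r+1} + 2^{r+1}.
This completes the inductive step, so c(n) = 3·6^n + 2^n for all n ≥ 0.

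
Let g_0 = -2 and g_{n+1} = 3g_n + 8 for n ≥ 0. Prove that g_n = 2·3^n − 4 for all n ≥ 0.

Base case: g_0 = -2, and 2·3^0 − 4 = 2 − 4 = -2.
Assume g_k = 2·3^k − 4 for some k ≥ 0.
Then g_{k+1} = 3g_k + 8 = 3·(2·3^k − 4) + 8 = 6·3^k − 12 + 8 = 2·3^{k+1} − 4.
So the formula holds for k+1, and by induction g_n = 2·3^n − 4 for all n ≥ 0.

g_n = 2·3^n − 4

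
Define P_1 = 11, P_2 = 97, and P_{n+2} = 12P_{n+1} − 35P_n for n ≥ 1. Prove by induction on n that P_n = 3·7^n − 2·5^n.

Base cases: P_1 = 11 and 3·7^1 − 2·5^1 = 11; P_2 = 97 and 3·7^2 − 2·5^2 = 97.
Assume P_i = 3·7^i − 2·5^i for all 1 ≤ i ≤ j, where j ≥ 2.
Then P_{j+1} = 12P_j − 35P_{j−1} = 12·(3·7^j − 2·5^j) − 35·(3·7^{j−1} − 2·5^{j−1}) = 3·(12·7 − 35)7^{j−1} − 2·(12·5 − 35)5^{j−1} = 147·7^{j−1} − 50·5^{j−1} = 3·7^{j+1} − 2·5^{j+1}.
So the formula holds for j+1, and by strong induction P_n = 3·7^n − 2·5^n for all n ≥ 1.

P_n = 3·7^n − 2·5^n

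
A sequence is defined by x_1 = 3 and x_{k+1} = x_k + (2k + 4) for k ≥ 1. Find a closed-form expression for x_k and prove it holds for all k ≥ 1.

Claim: x_k = k^2 + 3k − 1.

Base case: x_1 = 3, and 1^2 + 3·1 − 1 = 3.
Assume x_r = r^2 + 3r − 1.
Then x_{r+1} = x_r + (2r + 4) = (r^2 + 3r − 1) + (2r + 4) = r^2 + 5r + 3,
and (r+1)^2 + 3·(r+1) − 1 = r^2 + 5r + 3.
This completes the inductive step, so x_k = k^2 + 3k − 1 for all k ≥ 1.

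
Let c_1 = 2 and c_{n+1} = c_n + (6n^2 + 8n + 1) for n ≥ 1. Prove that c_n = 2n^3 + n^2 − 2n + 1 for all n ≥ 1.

Base case: c_1 = 2, and 2·1^3 + 1^2 − 2·1 + 1 = 2.
Assume c_k = 2k^3 + k^2 − 2k + 1.
Then c_{k+1} = c_k + (6k^2 + 8k + 1) = (2k^3 + k^2 − 2k + 1) + (6k^2 + 8k + 1) = 2k^3 + 7k^2 + 6k + 2,
and 2·(k+1)^3 + (k+1)^2 − 2·(k+1) + 1 = 2k^3 + 7k^2 + 6k + 2.
Hence c_n = 2n^3 + n^2 − 2n + 1 for every n ≥ 1, by induction.

c_n = 2n^3 + n^2 − 2n + 1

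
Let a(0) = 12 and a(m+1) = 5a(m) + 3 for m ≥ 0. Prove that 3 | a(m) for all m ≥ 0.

Base case: a(0) = 12 = 3·4, so 3 | a(0).
Assume 3 | a(k), so a(k) = 3t for some integer t.
Then a(k+1) = 5a(k) + 3 = 5·(3t) + 3 = 3(5t + 1), so 3 | a(k+1).
So the property holds for k+1, and by induction 3 | a(m) for all m ≥ 0.

3 | a(m)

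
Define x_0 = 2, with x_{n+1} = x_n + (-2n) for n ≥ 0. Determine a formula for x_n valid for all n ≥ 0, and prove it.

Claim: x_n = -n^2 + n + 2.

Base case: x_0 = 2, and -0^2 + 0 + 2 = 2.
Assume x_m = -m^2 + m + 2.
Then x_{m+1} = x_m + (-2m) = (-m^2 + m + 2) + (-2m) = -m^2 − m + 2,
and -(m+1)^2 + (m+1) + 2 = -m^2 − m + 2.
By induction, x_n = -n^2 + n + 2 for all n ≥ 0.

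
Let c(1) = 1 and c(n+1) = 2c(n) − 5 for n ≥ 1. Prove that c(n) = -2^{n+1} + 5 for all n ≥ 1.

Base case: c(1) = 1, and -2^{1+1} + 5 = -4 + 5 = 1.
Assume c(k) = -2^{k+1} + 5 for some k ≥ 1.
Then c(k+1) = 2c(k) − 5 = 2·(-2^{k+1} + 5) − 5 = -2^{k+2} + 10 − 5 = -2^{k+2} + 5.
Hence c(n) = -2^{n+1} + 5 for every n ≥ 1, by induction.

c(n) = -2^{n+1} + 5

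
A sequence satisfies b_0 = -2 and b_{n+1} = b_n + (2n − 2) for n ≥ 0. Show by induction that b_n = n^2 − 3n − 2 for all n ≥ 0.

Base case: b_0 = -2, and 0^2 − 3·0 − 2 = -2.
Assume b_j = j^2 − 3j − 2.
Then b_{j+1} = b_j + (2j − 2) = (j^2 − 3j − 2) + (2j − 2) = j^2 − j − 4,
and (j+1)^2 − 3·(j+1) − 2 = j^2 − j − 4.
This completes the inductive step, so b_n = n^2 − 3n − 2 for all n ≥ 0.

b_n = n^2 − 3n − 2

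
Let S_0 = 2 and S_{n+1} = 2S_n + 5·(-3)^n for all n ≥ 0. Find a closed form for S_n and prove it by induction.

Claim: S_n = 3·2^n − (-3)^n.

Base case: S_0 = 2, and 3·2^0 − (-3)^0 = 3 − 1 = 2.
Assume S_k = 3·2^k − (-3)^k for some k ≥ 0.
Then S_{k+1} = 2S_k + 5·(-3)^k = 2·(3·2^k − (-3)^k) + 5·(-3)^k = 3·2^{k+1} − 2·(-3)^k + 5·(-3)^k = 3·2^{k+1} + 3·(-3)^k = 3·2^{k+1} − (-3)^{k+1}.
This completes the inductive step, so S_n = 3·2^n − (-3)^n for all n ≥ 0.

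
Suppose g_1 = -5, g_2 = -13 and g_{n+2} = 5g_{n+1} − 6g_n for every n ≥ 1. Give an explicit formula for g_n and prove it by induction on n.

Claim: g_n = -2^n − 3^n.

Base cases: g_1 = -5 and -2^1 − 3^1 = -5; g_2 = -13 and -2^2 − 3^2 = -13.
Assume g_i = -2^i − 3^i for all 1 ≤ i ≤ j, where j ≥ 2.
Then g_{j+1} = 5g_j − 6g_{j−1} = 5·(-2^j − 3^j) − 6·(-2^{j−1} − 3^{j−1}) = -(5·2 − 6)2^{j−1} − (5·3 − 6)3^{j−1} = -4·2^{j−1} − 9·3^{j−1} = -2^{j+1} − 3^{j+1}.
So the formula holds for j+1, and by strong induction g_n = -2^n − 3^n for all n ≥ 1.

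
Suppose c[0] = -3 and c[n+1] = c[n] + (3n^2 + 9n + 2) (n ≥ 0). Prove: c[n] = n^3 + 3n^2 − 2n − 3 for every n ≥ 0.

Base case: c[0] = -3, and 0^3 + 3·0^2 − 2·0 − 3 = -3.
Assume c[j] = j^3 + 3j^2 − 2j − 3.
Then c[j+1] = c[j] + (3j^2 + 9j + 2) = (j^3 + 3j^2 − 2j − 3) + (3j^2 + 9j + 2) = j^3 + 6j^2 + 7j − 1,
and (j+1)^3 + 3·(j+1)^2 − 2·(j+1) − 3 = j^3 + 6j^2 + 7j − 1.
Hence c[n] = n^3 + 3n^2 − 2n − 3 for every n ≥ 0, by induction.

c[n] = n^3 + 3n^2 − 2n − 3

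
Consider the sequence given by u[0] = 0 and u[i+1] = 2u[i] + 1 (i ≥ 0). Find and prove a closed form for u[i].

Claim: u[i] = 2^i − 1.

Base case: u[0] = 0, and 2^0 − 1 = 1 − 1 = 0.
Assume u[j] = 2^j − 1 for some j ≥ 0.
Then u[j+1] = 2u[j] + 1 = 2·(2^j − 1) + 1 = 2^{j+1} − 2 + 1 = 2^{j+1} − 1.
This completes the inductive step, so u[i] = 2^i − 1 for all i ≥ 0.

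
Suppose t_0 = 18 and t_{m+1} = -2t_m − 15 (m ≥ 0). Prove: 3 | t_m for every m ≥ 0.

Base case: t_0 = 18 = 3·6, so 3 | t_0.
Assume 3 | t_j, so t_j = 3s for some integer s.
Then t_{j+1} = -2t_j − 15 = -2·(3s) − 15 = 3(-2s − 5), so 3 | t_{j+1}.
By induction, 3 | t_m for all m ≥ 0.

3 | t_m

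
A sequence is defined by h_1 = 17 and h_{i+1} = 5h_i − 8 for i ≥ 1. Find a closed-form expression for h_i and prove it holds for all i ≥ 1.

Claim: h_i = 3·5^i + 2.

Base case: h_1 = 17, and 3·5^1 + 2 = 15 + 2 = 17.
Assume h_k = 3·5^k + 2 for some k ≥ 1.
Then h_{k+1} = 5h_k − 8 = 5·(3·5^k + 2) − 8 = 15·5^k + 10 − 8 = 3·5^{k+1} + 2.
By induction, h_i = 3·5^i + 2 for all i ≥ 1.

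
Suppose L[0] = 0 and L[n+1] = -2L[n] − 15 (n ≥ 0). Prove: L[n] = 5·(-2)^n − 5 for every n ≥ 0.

Base case: L[0] = 0, and 5·(-2)^0 − 5 = 5 − 5 = 0.
Assume L[k] = 5·(-2)^k − 5 for some k ≥ 0.
Then L[k+1] = -2L[k] − 15 = -2·(5·(-2)^k − 5) − 15 = -10·(-2)^k + 10 − 15 = 5·(-2)^{k+1} − 5.
Hence L[n] = 5·(-2)^n − 5 for every n ≥ 0, by induction.

L[n] = 5·(-2)^n − 5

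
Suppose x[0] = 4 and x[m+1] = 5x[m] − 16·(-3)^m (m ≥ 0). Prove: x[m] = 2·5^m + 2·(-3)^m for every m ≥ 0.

Base case: x[0] = 4, and 2·5^0 + 2·(-3)^0 = 2 + 2 = 4.
Assume x[r] = 2·5^r + 2·(-3)^r for some r ≥ 0.
Then x[r+1] = 5x[r] − 16·(-3)^r = 5·(2·5^r + 2·(-3)^r) − 16·(-3)^r = 2·5^{r+1} + 10·(-3)^r − 16·(-3)^r = 2·5^{r+1} − 6·(-3)^r = 2·5^{r+1} + 2·(-3)^{r+1}.
So the formula holds for r+1, and by induction x[m] = 2·5^m + 2·(-3)^m for all m ≥ 0.

x[m] = 2·5^m + 2·(-3)^m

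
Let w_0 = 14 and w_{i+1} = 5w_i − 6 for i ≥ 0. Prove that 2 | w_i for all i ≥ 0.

Base case: w_0 = 14 = 2·7, so 2 | w_0.
Assume 2 | w_k, so w_k = 2t for some integer t.
Then w_{k+1} = 5w_k − 6 = 5·(2t) − 6 = 2(5t − 3), so 2 | w_{k+1}.
By induction, 2 | w_i for all i ≥ 0.

2 | w_i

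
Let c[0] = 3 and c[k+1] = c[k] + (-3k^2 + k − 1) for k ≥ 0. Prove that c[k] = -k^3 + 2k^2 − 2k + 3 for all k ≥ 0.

Base case: c[0] = 3, and -0^3 + 2·0^2 − 2·0 + 3 = 3.
Assume c[r] = -r^3 + 2r^2 − 2r + 3.
Then c[r+1] = c[r] + (-3r^2 + r − 1) = (-r^3 + 2r^2 − 2r + 3) + (-3r^2 + r − 1) = -r^3 − r^2 − r + 2,
and -(r+1)^3 + 2·(r+1)^2 − 2·(r+1) + 3 = -r^3 − r^2 − r + 2.
Hence c[k] = -k^3 + 2k^2 − 2k + 3 for every k ≥ 0, by induction.

c[k] = -k^3 + 2k^2 − 2k + 3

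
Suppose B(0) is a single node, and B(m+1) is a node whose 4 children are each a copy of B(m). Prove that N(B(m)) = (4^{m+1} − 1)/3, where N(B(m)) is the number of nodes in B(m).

Base case: N(B(0)) = 1, and (4^{0+1} − 1)/3 = 1.
Assume N(B(k)) = (4^{k+1} − 1)/3.
Then N(B(k+1)) = 1 + 4N(B(k)) = 1 + 4·(4^{k+1} − 1)/3 = 1 + (4^{k+2} − 4)/3 = (3 + 4^{k+2} − 4)/3 = (4^{k+2} − 1)/3.
By induction, N(B(m)) = (4^{m+1} − 1)/3 for all m ≥ 0.

N(B(m)) = (4^{m+1} − 1)/3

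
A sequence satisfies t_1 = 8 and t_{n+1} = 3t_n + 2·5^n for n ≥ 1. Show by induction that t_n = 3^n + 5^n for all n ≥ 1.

Base case: t_1 = 8, and 3^1 + 5^1 = 3 + 5 = 8.
Assume t_r = 3^r + 5^r for some r ≥ 1.
Then t_{r+1} = 3t_r + 2·5^r = 3·(3^r + 5^r) + 2·5^r = 3^{r+1} + 3·5^r + 2·5^r = 3^{r+1} + 5·5^r = 3^{r+1} + 5^{r+1}.
This completes the inductive step, so t_n = 3^n + 5^n for all n ≥ 1.

t_n = 3^n + 5^n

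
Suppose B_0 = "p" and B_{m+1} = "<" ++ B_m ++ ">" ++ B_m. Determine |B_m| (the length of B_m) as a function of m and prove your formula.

Claim: |B_m| = 3·2^m − 2.

Base case: |B_0| = 1, and 3·2^0 − 2 = 1.
Assume |B_r| = 3·2^r − 2.
Then |B_{r+1}| = 1 + |B_r| + 1 + |B_r| = 2|B_r| + 2 = 2(3·2^r − 2) + 2 = 3·2^{r+1} − 4 + 2 = 3·2^{r+1} − 2.
So the formula holds for r+1, and by induction |B_m| = 3·2^m − 2 for all m ≥ 0.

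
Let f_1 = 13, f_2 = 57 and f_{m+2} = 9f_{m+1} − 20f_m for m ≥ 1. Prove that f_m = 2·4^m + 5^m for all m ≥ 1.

Base cases: f_1 = 13 and 2·4^1 + 5^1 = 13; f_2 = 57 and 2·4^2 + 5^2 = 57.
Assume f_j = 2·4^j + 5^j for all 1 ≤ j ≤ r, where r ≥ 2.
Then f_{r+1} = 9f_r − 20f_{r−1} = 9·(2·4^r + 5^r) − 20·(2·4^{r−1} + 5^{r−1}) = 2·(9·4 − 20)4^{r−1} + (9·5 − 20)5^{r−1} = 32·4^{r−1} + 25·5^{r−1} = 2·4^{r+1} + 5^{r+1}.
So the formula holds for r+1, and by strong induction f_m = 2·4^m + 5^m for all m ≥ 1.

f_m = 2·4^m + 5^m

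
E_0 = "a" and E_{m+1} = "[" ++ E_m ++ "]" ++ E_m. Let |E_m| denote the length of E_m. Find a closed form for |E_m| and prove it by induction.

Claim: |E_m| = 3·2^m − 2.

Base case: |E_0| = 1, and 3·2^0 − 2 = 1.
Assume |E_r| = 3·2^r − 2.
Then |E_{r+1}| = 1 + |E_r| + 1 + |E_r| = 2|E_r| + 2 = 2(3·2^r − 2) + 2 = 3·2^{r+1} − 4 + 2 = 3·2^{r+1} − 2.
So the formula holds for r+1, and by induction |E_m| = 3·2^m − 2 for all m ≥ 0.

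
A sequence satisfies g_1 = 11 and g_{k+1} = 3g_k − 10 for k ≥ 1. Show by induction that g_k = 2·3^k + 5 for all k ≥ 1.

Base case: g_1 = 11, and 2·3^1 + 5 = 6 + 5 = 11.
Assume g_r = 2·3^r + 5 for some r ≥ 1.
Then g_{r+1} = 3g_r − 10 = 3·(2·3^r + 5) − 10 = 6·3^r + 15 − 10 = 2·3^{r+1} + 5.
So the formula holds for r+1, and by induction g_k = 2·3^k + 5 for all k ≥ 1.

g_k = 2·3^k + 5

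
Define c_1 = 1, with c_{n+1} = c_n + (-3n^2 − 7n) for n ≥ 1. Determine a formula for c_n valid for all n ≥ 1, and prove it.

Claim: c_n = -n^3 − 2n^2 + 3n + 1.

Base case: c_1 = 1, and -1^3 − 2·1^2 + 3·1 + 1 = 1.
Assume c_j = -j^3 − 2j^2 + 3j + 1.
Then c_{j+1} = c_j + (-3j^2 − 7j) = (-j^3 − 2j^2 + 3j + 1) + (-3j^2 − 7j) = -j^3 − 5j^2 − 4j + 1,
and -(j+1)^3 − 2·(j+1)^2 + 3·(j+1) + 1 = -j^3 − 5j^2 − 4j + 1.
Hence c_n = -n^3 − 2n^2 + 3n + 1 for every n ≥ 1, by induction.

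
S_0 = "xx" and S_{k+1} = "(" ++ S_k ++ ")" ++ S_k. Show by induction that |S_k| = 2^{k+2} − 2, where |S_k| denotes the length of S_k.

Base case: |S_0| = 2, and 2^{0+2} − 2 = 2.
Assume |S_m| = 2^{m+2} − 2.
Then |S_{m+1}| = 1 + |S_m| + 1 + |S_m| = 2|S_m| + 2 = 2(2^{m+2} − 2) + 2 = 2^{m+3} − 4 + 2 = 2^{m+3} − 2.
This completes the inductive step, so |S_k| = 2^{k+2} − 2 for all k ≥ 0.

|S_k| = 2^{k+2} − 2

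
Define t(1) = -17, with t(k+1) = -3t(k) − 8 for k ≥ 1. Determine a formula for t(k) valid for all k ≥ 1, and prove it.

Claim: t(k) = 5·(-3)^k − 2.

Base case: t(1) = -17, and 5·(-3)^1 − 2 = -15 − 2 = -17.
Assume t(m) = 5·(-3)^m − 2 for some m ≥ 1.
Then t(m+1) = -3t(m) − 8 = -3·(5·(-3)^m − 2) − 8 = -15·(-3)^m + 6 − 8 = 5·(-3)^{m+1} − 2.
Hence t(k) = 5·(-3)^k − 2 for every k ≥ 1, by induction.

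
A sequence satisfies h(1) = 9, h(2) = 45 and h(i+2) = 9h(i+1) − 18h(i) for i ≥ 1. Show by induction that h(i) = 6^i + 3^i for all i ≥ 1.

Base cases: h(1) = 9 and 6^1 + 3^1 = 9; h(2) = 45 and 6^2 + 3^2 = 45.
Assume h(j) = 6^j + 3^j for all 1 ≤ j ≤ r, where r ≥ 2.
Then h(r+1) = 9h(r) − 18h(r−1) = 9·(6^r + 3^r) − 18·(6^{r−1} + 3^{r−1}) = (9·6 − 18)6^{r−1} + (9·3 − 18)3^{r−1} = 36·6^{r−1} + 9·3^{r−1} = 6^{r+1} + 3^{r+1}.
So the formula holds for r+1, and by strong induction h(i) = 6^i + 3^i for all i ≥ 1.

h(i) = 6^i + 3^i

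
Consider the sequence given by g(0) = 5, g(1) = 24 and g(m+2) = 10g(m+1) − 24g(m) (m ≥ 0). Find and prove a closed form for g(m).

Claim: g(m) = 3·4^m + 2·6^m.

Base cases: g(0) = 5 and 3·4^0 + 2·6^0 = 5; g(1) = 24 and 3·4^1 + 2·6^1 = 24.
Assume g(j) = 3·4^j + 2·6^j for all 0 ≤ j ≤ r, where r ≥ 1.
Then g(r+1) = 10g(r) − 24g(r−1) = 10·(3·4^r + 2·6^r) − 24·(3·4^{r−1} + 2·6^{r−1}) = 3·(10·4 − 24)4^{r−1} + 2·(10·6 − 24)6^{r−1} = 48·4^{r−1} + 72·6^{r−1} = 3·4^{r+1} + 2·6^{r+1}.
This completes the inductive step, so g(m) = 3·4^m + 2·6^m for all m ≥ 0.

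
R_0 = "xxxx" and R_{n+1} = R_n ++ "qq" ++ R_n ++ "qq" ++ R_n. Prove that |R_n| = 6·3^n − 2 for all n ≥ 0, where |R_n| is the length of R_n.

Base case: |R_0| = 4, and 6·3^0 − 2 = 4.
Assume |R_r| = 6·3^r − 2.
Then |R_{r+1}| = 3|R_r| + 4 = 3(6·3^r − 2) + 4 = 6·3^{r+1} − 6 + 4 = 6·3^{r+1} − 2.
This completes the inductive step, so |R_n| = 6·3^n − 2 for all n ≥ 0.

|R_n| = 6·3^n − 2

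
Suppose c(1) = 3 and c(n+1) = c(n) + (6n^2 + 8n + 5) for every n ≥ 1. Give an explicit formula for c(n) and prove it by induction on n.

Claim: c(n) = 2n^3 + n^2 + 2n − 2.

Base case: c(1) = 3, and 2·1^3 + 1^2 + 2·1 − 2 = 3.
Assume c(r) = 2r^3 + r^2 + 2r − 2.
Then c(r+1) = c(r) + (6r^2 + 8r + 5) = (2r^3 + r^2 + 2r − 2) + (6r^2 + 8r + 5) = 2r^3 + 7r^2 + 10r + 3,
and 2·(r+1)^3 + (r+1)^2 + 2·(r+1) − 2 = 2r^3 + 7r^2 + 10r + 3.
Hence c(n) = 2n^3 + n^2 + 2n − 2 for every n ≥ 1, by induction.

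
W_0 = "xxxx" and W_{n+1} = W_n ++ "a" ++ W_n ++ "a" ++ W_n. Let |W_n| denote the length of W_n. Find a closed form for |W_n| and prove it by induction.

Claim: |W_n| = 5·3^n − 1.

Base case: |W_0| = 4, and 5·3^0 − 1 = 4.
Assume |W_m| = 5·3^m − 1.
Then |W_{m+1}| = 3|W_m| + 2 = 3(5·3^m − 1) + 2 = 5·3^{m+1} − 3 + 2 = 5·3^{m+1} − 1.
This completes the inductive step, so |W_n| = 5·3^n − 1 for all n ≥ 0.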